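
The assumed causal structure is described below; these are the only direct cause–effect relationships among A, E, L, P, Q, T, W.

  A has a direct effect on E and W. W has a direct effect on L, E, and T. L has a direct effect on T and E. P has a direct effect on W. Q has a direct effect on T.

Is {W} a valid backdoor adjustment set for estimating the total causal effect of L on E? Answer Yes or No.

Yes

Backdoor paths from L to E (paths whose first edge points into L):
  P1: L <- W <- A -> E
  P2: L <- W -> E
Condition 1 (no descendant of L in the set): holds — descendants of L are {E, T}; none are in {W}.
Condition 2 (every backdoor path blocked by {W}):
  P1: blocked at chain node W ∈ conditioning set.
  P2: blocked at fork node W ∈ conditioning set.
{W} satisfies the backdoor criterion.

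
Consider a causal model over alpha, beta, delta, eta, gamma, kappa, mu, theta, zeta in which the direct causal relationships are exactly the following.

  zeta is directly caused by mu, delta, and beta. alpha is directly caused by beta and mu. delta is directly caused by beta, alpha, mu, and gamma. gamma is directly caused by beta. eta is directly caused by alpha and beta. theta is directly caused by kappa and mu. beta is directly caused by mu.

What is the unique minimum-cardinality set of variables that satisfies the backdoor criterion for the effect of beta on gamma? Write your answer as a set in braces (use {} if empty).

{}

Variables eligible for adjustment (non-descendants of beta, excluding beta and gamma): {kappa, mu, theta}.
Backdoor paths from beta to gamma:
  P1: beta <- mu -> alpha -> delta <- gamma
  P2: beta <- mu -> delta <- gamma
  P3: beta <- mu -> zeta <- delta <- gamma
Each backdoor path contains an unconditioned collider, so every path is already blocked with the empty conditioning set:
  P1: blocked at collider delta (neither it nor any descendant is in the conditioning set).
  P2: blocked at collider delta (neither it nor any descendant is in the conditioning set).
  P3: blocked at collider zeta (neither it nor any descendant is in the conditioning set).
The empty set is therefore the unique smallest valid set.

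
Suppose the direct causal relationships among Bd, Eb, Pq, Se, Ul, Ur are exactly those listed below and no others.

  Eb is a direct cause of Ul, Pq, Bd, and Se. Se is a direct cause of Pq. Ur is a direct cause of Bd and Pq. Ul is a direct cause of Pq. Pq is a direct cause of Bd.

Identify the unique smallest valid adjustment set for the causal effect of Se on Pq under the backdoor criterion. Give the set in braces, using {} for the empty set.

{Eb}

Variables eligible for adjustment (non-descendants of Se, excluding Se and Pq): {Eb, Ul, Ur}.
Backdoor paths from Se to Pq:
  P1: Se <- Eb -> Ul -> Pq
  P2: Se <- Eb -> Pq
  P3: Se <- Eb -> Bd <- Ur -> Pq
  P4: Se <- Eb -> Bd <- Pq
The empty set is not sufficient: P1 (Se <- Eb -> Ul -> Pq) has no collider blocking it and no conditioned non-collider, so it is open.
Try {Eb}:
  P1: blocked at fork node Eb ∈ conditioning set.
  P2: blocked at fork node Eb ∈ conditioning set.
  P3: blocked at fork node Eb ∈ conditioning set.
  P4: blocked at fork node Eb ∈ conditioning set.
{Eb} contains no descendant of Se and blocks every backdoor path.
No other singleton works — e.g. {Ur} leaves P1 open — so {Eb} is the unique smallest valid adjustment set.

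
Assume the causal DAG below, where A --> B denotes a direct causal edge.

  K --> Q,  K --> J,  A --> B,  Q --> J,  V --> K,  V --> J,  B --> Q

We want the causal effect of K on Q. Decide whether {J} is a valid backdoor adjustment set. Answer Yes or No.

Backdoor paths from K to Q (paths whose first edge points into K):
  P1: K <- V -> J <- Q
Condition 1 (no descendant of K in the set): FAILS — J is a descendant of K.
Condition 2 (every backdoor path blocked by {J}):
  P1: open — collider(s) J are conditioned on (or have a conditioned descendant) and no non-collider on the path is in the set.
{J} does not satisfy the backdoor criterion.

No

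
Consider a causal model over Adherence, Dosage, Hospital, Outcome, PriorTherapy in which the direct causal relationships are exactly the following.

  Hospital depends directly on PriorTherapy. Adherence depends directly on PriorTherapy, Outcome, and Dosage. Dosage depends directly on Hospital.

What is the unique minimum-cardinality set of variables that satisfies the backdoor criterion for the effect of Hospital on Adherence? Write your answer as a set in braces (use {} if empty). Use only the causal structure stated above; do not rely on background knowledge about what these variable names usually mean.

{PriorTherapy}

Variables eligible for adjustment (non-descendants of Hospital, excluding Hospital and Adherence): {Outcome, PriorTherapy}.
Backdoor paths from Hospital to Adherence:
  P1: Hospital <- PriorTherapy -> Adherence
The empty set is not sufficient: P1 (Hospital <- PriorTherapy -> Adherence) has no collider blocking it and no conditioned non-collider, so it is open.
Try {PriorTherapy}:
  P1: blocked at fork node PriorTherapy ∈ conditioning set.
{PriorTherapy} contains no descendant of Hospital and blocks every backdoor path.
No other singleton works — e.g. {Outcome} leaves P1 open — so {PriorTherapy} is the unique smallest valid adjustment set.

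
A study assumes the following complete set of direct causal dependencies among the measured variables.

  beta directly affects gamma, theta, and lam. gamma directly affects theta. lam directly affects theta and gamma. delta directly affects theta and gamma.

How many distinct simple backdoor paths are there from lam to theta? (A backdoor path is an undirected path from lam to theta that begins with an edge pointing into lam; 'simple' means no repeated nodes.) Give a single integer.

A backdoor path from lam to theta is any simple undirected path whose first edge points into lam (i.e. leaves lam via a parent).
Parents of lam: {beta}.
Enumerating:
  P1: lam <- beta -> gamma <- delta -> theta
  P2: lam <- beta -> gamma -> theta
  P3: lam <- beta -> theta
That exhausts the simple backdoor paths. Count: 3.

3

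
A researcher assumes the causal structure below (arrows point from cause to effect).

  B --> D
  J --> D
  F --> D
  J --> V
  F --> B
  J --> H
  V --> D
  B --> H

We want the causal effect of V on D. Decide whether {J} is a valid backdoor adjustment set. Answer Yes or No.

Yes

Backdoor paths from V to D (paths whose first edge points into V):
  P1: V <- J -> D
  P2: V <- J -> H <- B <- F -> D
  P3: V <- J -> H <- B -> D
Condition 1 (no descendant of V in the set): holds — descendants of V are {D}; none are in {J}.
Condition 2 (every backdoor path blocked by {J}):
  P1: blocked at fork node J ∈ conditioning set.
  P2: blocked at fork node J ∈ conditioning set.
  P3: blocked at fork node J ∈ conditioning set.
{J} satisfies the backdoor criterion.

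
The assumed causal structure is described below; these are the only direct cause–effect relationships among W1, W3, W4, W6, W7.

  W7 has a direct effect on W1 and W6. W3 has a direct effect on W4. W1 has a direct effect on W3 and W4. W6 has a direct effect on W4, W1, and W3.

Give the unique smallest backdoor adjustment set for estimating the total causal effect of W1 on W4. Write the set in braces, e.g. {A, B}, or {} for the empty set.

{W6}

Variables eligible for adjustment (non-descendants of W1, excluding W1 and W4): {W6, W7}.
Backdoor paths from W1 to W4:
  P1: W1 <- W7 -> W6 -> W3 -> W4
  P2: W1 <- W7 -> W6 -> W4
  P3: W1 <- W6 -> W3 -> W4
  P4: W1 <- W6 -> W4
The empty set is not sufficient: P1 (W1 <- W7 -> W6 -> W3 -> W4) has no collider blocking it and no conditioned non-collider, so it is open.
Try {W6}:
  P1: blocked at chain node W6 ∈ conditioning set.
  P2: blocked at chain node W6 ∈ conditioning set.
  P3: blocked at fork node W6 ∈ conditioning set.
  P4: blocked at fork node W6 ∈ conditioning set.
{W6} contains no descendant of W1 and blocks every backdoor path.
No other singleton works — e.g. {W7} leaves P3 open — so {W6} is the unique smallest valid adjustment set.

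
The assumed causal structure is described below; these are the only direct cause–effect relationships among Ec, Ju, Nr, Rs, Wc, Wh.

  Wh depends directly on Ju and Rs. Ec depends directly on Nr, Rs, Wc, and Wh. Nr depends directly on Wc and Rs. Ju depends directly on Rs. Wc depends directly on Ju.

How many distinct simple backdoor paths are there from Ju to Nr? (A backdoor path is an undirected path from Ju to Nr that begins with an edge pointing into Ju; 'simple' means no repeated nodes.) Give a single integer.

A backdoor path from Ju to Nr is any simple undirected path whose first edge points into Ju (i.e. leaves Ju via a parent).
Parents of Ju: {Rs}.
Enumerating:
  P1: Ju <- Rs -> Nr
  P2: Ju <- Rs -> Wh -> Ec <- Wc -> Nr
  P3: Ju <- Rs -> Wh -> Ec <- Nr
  P4: Ju <- Rs -> Ec <- Wc -> Nr
  P5: Ju <- Rs -> Ec <- Nr
That exhausts the simple backdoor paths. Count: 5.

5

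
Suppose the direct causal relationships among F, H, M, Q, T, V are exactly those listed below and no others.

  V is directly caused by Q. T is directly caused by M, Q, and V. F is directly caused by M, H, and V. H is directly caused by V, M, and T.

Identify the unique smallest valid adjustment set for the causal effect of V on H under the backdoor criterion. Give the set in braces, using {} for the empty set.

Variables eligible for adjustment (non-descendants of V, excluding V and H): {M, Q}.
Backdoor paths from V to H:
  P1: V <- Q -> T <- M -> H
  P2: V <- Q -> T <- M -> F <- H
  P3: V <- Q -> T -> H
The empty set is not sufficient: P3 (V <- Q -> T -> H) has no collider blocking it and no conditioned non-collider, so it is open.
Try {Q}:
  P1: blocked at fork node Q ∈ conditioning set.
  P2: blocked at fork node Q ∈ conditioning set.
  P3: blocked at fork node Q ∈ conditioning set.
{Q} contains no descendant of V and blocks every backdoor path.
No other singleton works — e.g. {M} leaves P3 open — so {Q} is the unique smallest valid adjustment set.

{Q}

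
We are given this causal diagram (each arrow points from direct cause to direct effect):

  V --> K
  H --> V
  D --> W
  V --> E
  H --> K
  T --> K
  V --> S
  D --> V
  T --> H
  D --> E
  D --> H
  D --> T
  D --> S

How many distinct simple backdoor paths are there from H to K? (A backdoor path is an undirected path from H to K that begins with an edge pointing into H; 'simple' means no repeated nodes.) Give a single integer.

A backdoor path from H to K is any simple undirected path whose first edge points into H (i.e. leaves H via a parent).
Parents of H: {D, T}.
Enumerating:
  P1: H <- D -> T -> K
  P2: H <- D -> V -> K
  P3: H <- D -> E <- V -> K
  P4: H <- D -> S <- V -> K
  P5: H <- T <- D -> V -> K
  P6: H <- T <- D -> E <- V -> K
  P7: H <- T <- D -> S <- V -> K
  P8: H <- T -> K
That exhausts the simple backdoor paths. Count: 8.

8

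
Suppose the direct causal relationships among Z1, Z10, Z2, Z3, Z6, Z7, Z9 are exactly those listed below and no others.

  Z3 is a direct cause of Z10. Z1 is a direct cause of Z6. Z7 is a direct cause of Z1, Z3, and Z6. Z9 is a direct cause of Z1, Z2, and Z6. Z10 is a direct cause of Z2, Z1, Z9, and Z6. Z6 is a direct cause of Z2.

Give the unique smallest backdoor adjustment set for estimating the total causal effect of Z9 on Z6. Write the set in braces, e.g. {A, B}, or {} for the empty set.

Variables eligible for adjustment (non-descendants of Z9, excluding Z9 and Z6): {Z10, Z3, Z7}.
Backdoor paths from Z9 to Z6:
  P1: Z9 <- Z10 <- Z3 <- Z7 -> Z1 -> Z6
  P2: Z9 <- Z10 <- Z3 <- Z7 -> Z6
  P3: Z9 <- Z10 -> Z1 <- Z7 -> Z6
  P4: Z9 <- Z10 -> Z1 -> Z6
  P5: Z9 <- Z10 -> Z6
  P6: Z9 <- Z10 -> Z2 <- Z6
The empty set is not sufficient: P1 (Z9 <- Z10 <- Z3 <- Z7 -> Z1 -> Z6) has no collider blocking it and no conditioned non-collider, so it is open.
Try {Z10}:
  P1: blocked at chain node Z10 ∈ conditioning set.
  P2: blocked at chain node Z10 ∈ conditioning set.
  P3: blocked at fork node Z10 ∈ conditioning set.
  P4: blocked at fork node Z10 ∈ conditioning set.
  P5: blocked at fork node Z10 ∈ conditioning set.
  P6: blocked at fork node Z10 ∈ conditioning set.
{Z10} contains no descendant of Z9 and blocks every backdoor path.
No other singleton works — e.g. {Z7} leaves P4 open — so {Z10} is the unique smallest valid adjustment set.

{Z10}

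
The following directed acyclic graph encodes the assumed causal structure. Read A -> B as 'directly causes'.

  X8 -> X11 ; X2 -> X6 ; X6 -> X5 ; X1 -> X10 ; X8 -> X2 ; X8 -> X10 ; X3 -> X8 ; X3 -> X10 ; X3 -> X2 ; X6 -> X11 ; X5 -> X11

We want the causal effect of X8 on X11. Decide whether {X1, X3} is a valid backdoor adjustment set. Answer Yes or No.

Yes

Backdoor paths from X8 to X11 (paths whose first edge points into X8):
  P1: X8 <- X3 -> X2 -> X6 -> X5 -> X11
  P2: X8 <- X3 -> X2 -> X6 -> X11
Condition 1 (no descendant of X8 in the set): holds — descendants of X8 are {X10, X11, X2, X5, X6}; none are in {X1, X3}.
Condition 2 (every backdoor path blocked by {X1, X3}):
  P1: blocked at fork node X3 ∈ conditioning set.
  P2: blocked at fork node X3 ∈ conditioning set.
{X1, X3} satisfies the backdoor criterion.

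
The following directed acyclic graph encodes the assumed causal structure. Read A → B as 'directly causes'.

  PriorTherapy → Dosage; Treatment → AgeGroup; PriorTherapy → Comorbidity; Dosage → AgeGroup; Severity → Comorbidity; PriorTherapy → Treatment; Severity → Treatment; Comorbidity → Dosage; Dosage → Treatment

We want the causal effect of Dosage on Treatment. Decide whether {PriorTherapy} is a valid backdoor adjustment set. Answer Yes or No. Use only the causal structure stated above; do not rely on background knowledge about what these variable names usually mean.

Backdoor paths from Dosage to Treatment (paths whose first edge points into Dosage):
  P1: Dosage <- PriorTherapy -> Comorbidity <- Severity -> Treatment
  P2: Dosage <- PriorTherapy -> Treatment
  P3: Dosage <- Comorbidity <- PriorTherapy -> Treatment
  P4: Dosage <- Comorbidity <- Severity -> Treatment
Condition 1 (no descendant of Dosage in the set): holds — descendants of Dosage are {AgeGroup, Treatment}; none are in {PriorTherapy}.
Condition 2 (every backdoor path blocked by {PriorTherapy}):
  P1: blocked at fork node PriorTherapy ∈ conditioning set.
  P2: blocked at fork node PriorTherapy ∈ conditioning set.
  P3: blocked at fork node PriorTherapy ∈ conditioning set.
  P4: open — no interior node is in the conditioning set.
{PriorTherapy} does not satisfy the backdoor criterion.

No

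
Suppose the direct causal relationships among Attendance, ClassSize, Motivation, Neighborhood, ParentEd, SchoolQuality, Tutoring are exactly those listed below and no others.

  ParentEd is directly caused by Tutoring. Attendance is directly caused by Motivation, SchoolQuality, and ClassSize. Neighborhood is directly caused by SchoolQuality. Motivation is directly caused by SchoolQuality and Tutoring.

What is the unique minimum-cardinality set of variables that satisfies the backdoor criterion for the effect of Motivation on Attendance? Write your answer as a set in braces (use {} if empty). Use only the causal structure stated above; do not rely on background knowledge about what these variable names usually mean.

Variables eligible for adjustment (non-descendants of Motivation, excluding Motivation and Attendance): {ClassSize, Neighborhood, ParentEd, SchoolQuality, Tutoring}.
Backdoor paths from Motivation to Attendance:
  P1: Motivation <- SchoolQuality -> Attendance
The empty set is not sufficient: P1 (Motivation <- SchoolQuality -> Attendance) has no collider blocking it and no conditioned non-collider, so it is open.
Try {SchoolQuality}:
  P1: blocked at fork node SchoolQuality ∈ conditioning set.
{SchoolQuality} contains no descendant of Motivation and blocks every backdoor path.
No other singleton works — e.g. {Tutoring} leaves P1 open — so {SchoolQuality} is the unique smallest valid adjustment set.

{SchoolQuality}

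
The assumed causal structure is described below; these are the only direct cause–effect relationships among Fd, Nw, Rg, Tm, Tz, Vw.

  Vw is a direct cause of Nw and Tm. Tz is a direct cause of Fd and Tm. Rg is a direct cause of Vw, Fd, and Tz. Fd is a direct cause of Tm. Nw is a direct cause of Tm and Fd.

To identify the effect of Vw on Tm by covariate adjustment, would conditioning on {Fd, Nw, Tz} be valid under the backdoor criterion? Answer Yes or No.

No

Backdoor paths from Vw to Tm (paths whose first edge points into Vw):
  P1: Vw <- Rg -> Tz -> Fd <- Nw -> Tm
  P2: Vw <- Rg -> Tz -> Fd -> Tm
  P3: Vw <- Rg -> Tz -> Tm
  P4: Vw <- Rg -> Fd <- Tz -> Tm
  P5: Vw <- Rg -> Fd <- Nw -> Tm
  P6: Vw <- Rg -> Fd -> Tm
Condition 1 (no descendant of Vw in the set): FAILS — Fd and Nw are descendants of Vw.
Condition 2 (every backdoor path blocked by {Fd, Nw, Tz}):
  P1: blocked at chain node Tz ∈ conditioning set.
  P2: blocked at chain node Tz ∈ conditioning set.
  P3: blocked at chain node Tz ∈ conditioning set.
  P4: blocked at fork node Tz ∈ conditioning set.
  P5: blocked at fork node Nw ∈ conditioning set.
  P6: blocked at chain node Fd ∈ conditioning set.
{Fd, Nw, Tz} does not satisfy the backdoor criterion.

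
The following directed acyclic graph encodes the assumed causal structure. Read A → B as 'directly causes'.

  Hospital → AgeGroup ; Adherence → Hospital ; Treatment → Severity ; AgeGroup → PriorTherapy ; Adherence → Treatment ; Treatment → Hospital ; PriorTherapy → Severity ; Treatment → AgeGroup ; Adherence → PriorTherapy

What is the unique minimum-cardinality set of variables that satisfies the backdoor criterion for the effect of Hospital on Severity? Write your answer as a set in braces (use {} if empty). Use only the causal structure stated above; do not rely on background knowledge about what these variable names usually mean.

{Adherence, Treatment}

Variables eligible for adjustment (non-descendants of Hospital, excluding Hospital and Severity): {Adherence, Treatment}.
Backdoor paths from Hospital to Severity:
  P1: Hospital <- Adherence -> Treatment -> AgeGroup -> PriorTherapy -> Severity
  P2: Hospital <- Adherence -> Treatment -> Severity
  P3: Hospital <- Adherence -> PriorTherapy <- AgeGroup <- Treatment -> Severity
  P4: Hospital <- Adherence -> PriorTherapy -> Severity
  P5: Hospital <- Treatment <- Adherence -> PriorTherapy -> Severity
  P6: Hospital <- Treatment -> AgeGroup -> PriorTherapy -> Severity
  P7: Hospital <- Treatment -> Severity
The empty set is not sufficient: P1 (Hospital <- Adherence -> Treatment -> AgeGroup -> PriorTherapy -> Severity) has no collider blocking it and no conditioned non-collider, so it is open.
Try {Adherence, Treatment}:
  P1: blocked at fork node Adherence ∈ conditioning set.
  P2: blocked at fork node Adherence ∈ conditioning set.
  P3: blocked at fork node Adherence ∈ conditioning set.
  P4: blocked at fork node Adherence ∈ conditioning set.
  P5: blocked at chain node Treatment ∈ conditioning set.
  P6: blocked at fork node Treatment ∈ conditioning set.
  P7: blocked at fork node Treatment ∈ conditioning set.
{Adherence, Treatment} contains no descendant of Hospital and blocks every backdoor path.
Every element of {Adherence, Treatment} is needed (dropping Adherence leaves P4 open; dropping Treatment leaves P6 open), so no proper subset is valid.
Among all size-2 subsets of the eligible variables, only {Adherence, Treatment} blocks every backdoor path, so it is the unique smallest valid adjustment set.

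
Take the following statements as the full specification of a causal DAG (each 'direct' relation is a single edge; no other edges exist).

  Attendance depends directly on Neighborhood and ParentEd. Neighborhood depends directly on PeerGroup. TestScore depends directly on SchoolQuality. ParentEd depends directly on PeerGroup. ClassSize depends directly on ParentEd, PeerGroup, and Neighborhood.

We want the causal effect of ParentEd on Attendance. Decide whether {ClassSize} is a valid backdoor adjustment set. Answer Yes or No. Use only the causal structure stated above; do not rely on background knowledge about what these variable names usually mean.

Backdoor paths from ParentEd to Attendance (paths whose first edge points into ParentEd):
  P1: ParentEd <- PeerGroup -> Neighborhood -> Attendance
  P2: ParentEd <- PeerGroup -> ClassSize <- Neighborhood -> Attendance
Condition 1 (no descendant of ParentEd in the set): FAILS — ClassSize is a descendant of ParentEd.
Condition 2 (every backdoor path blocked by {ClassSize}):
  P1: open — no interior node is in the conditioning set.
  P2: open — collider(s) ClassSize are conditioned on (or have a conditioned descendant) and no non-collider on the path is in the set.
{ClassSize} does not satisfy the backdoor criterion.

No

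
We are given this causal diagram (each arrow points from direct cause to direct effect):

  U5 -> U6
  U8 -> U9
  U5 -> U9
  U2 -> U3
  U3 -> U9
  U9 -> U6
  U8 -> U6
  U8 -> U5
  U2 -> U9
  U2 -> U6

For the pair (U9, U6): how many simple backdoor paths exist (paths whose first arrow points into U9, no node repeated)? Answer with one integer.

A backdoor path from U9 to U6 is any simple undirected path whose first edge points into U9 (i.e. leaves U9 via a parent).
Parents of U9: {U2, U3, U5, U8}.
Enumerating:
  P1: U9 <- U8 -> U5 -> U6
  P2: U9 <- U8 -> U6
  P3: U9 <- U5 <- U8 -> U6
  P4: U9 <- U5 -> U6
  P5: U9 <- U2 -> U6
  P6: U9 <- U3 <- U2 -> U6
That exhausts the simple backdoor paths. Count: 6.

6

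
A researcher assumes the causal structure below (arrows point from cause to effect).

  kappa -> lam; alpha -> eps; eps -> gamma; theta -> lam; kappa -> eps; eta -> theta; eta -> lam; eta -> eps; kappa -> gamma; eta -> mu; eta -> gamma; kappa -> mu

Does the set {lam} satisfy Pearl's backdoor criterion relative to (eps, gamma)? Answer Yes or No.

Backdoor paths from eps to gamma (paths whose first edge points into eps):
  P1: eps <- eta -> mu <- kappa -> gamma
  P2: eps <- eta -> theta -> lam <- kappa -> gamma
  P3: eps <- eta -> lam <- kappa -> gamma
  P4: eps <- eta -> gamma
  P5: eps <- kappa -> mu <- eta -> gamma
  P6: eps <- kappa -> lam <- eta -> gamma
  P7: eps <- kappa -> lam <- theta <- eta -> gamma
  P8: eps <- kappa -> gamma
Condition 1 (no descendant of eps in the set): holds — descendants of eps are {gamma}; none are in {lam}.
Condition 2 (every backdoor path blocked by {lam}):
  P1: blocked at collider mu (neither it nor any descendant is in the conditioning set).
  P2: open — collider(s) lam are conditioned on (or have a conditioned descendant) and no non-collider on the path is in the set.
  P3: open — collider(s) lam are conditioned on (or have a conditioned descendant) and no non-collider on the path is in the set.
  P4: open — no interior node is in the conditioning set.
  P5: blocked at collider mu (neither it nor any descendant is in the conditioning set).
  P6: open — collider(s) lam are conditioned on (or have a conditioned descendant) and no non-collider on the path is in the set.
  P7: open — collider(s) lam are conditioned on (or have a conditioned descendant) and no non-collider on the path is in the set.
  P8: open — no interior node is in the conditioning set.
{lam} does not satisfy the backdoor criterion.

No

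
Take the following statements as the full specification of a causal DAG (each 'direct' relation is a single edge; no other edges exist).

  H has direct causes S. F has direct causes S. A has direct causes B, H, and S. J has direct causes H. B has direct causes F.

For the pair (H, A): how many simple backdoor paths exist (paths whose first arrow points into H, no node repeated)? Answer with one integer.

2

A backdoor path from H to A is any simple undirected path whose first edge points into H (i.e. leaves H via a parent).
Parents of H: {S}.
Enumerating:
  P1: H <- S -> F -> B -> A
  P2: H <- S -> A
That exhausts the simple backdoor paths. Count: 2.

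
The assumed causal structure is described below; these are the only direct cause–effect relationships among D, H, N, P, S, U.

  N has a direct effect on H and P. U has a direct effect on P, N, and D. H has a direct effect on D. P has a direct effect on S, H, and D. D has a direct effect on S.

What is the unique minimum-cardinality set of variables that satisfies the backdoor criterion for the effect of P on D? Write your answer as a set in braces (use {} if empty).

Variables eligible for adjustment (non-descendants of P, excluding P and D): {N, U}.
Backdoor paths from P to D:
  P1: P <- U -> N -> H -> D
  P2: P <- U -> D
  P3: P <- N <- U -> D
  P4: P <- N -> H -> D
The empty set is not sufficient: P1 (P <- U -> N -> H -> D) has no collider blocking it and no conditioned non-collider, so it is open.
Try {N, U}:
  P1: blocked at fork node U ∈ conditioning set.
  P2: blocked at fork node U ∈ conditioning set.
  P3: blocked at chain node N ∈ conditioning set.
  P4: blocked at fork node N ∈ conditioning set.
{N, U} contains no descendant of P and blocks every backdoor path.
Every element of {N, U} is needed (dropping N leaves P4 open; dropping U leaves P2 open), so no proper subset is valid.
Among all size-2 subsets of the eligible variables, only {N, U} blocks every backdoor path, so it is the unique smallest valid adjustment set.

{N, U}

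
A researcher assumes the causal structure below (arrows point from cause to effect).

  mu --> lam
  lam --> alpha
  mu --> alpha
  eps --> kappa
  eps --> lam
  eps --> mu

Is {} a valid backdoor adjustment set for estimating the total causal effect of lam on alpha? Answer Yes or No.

Backdoor paths from lam to alpha (paths whose first edge points into lam):
  P1: lam <- eps -> mu -> alpha
  P2: lam <- mu -> alpha
Condition 1 (no descendant of lam in the set): holds — descendants of lam are {alpha}; none are in {}.
Condition 2 (every backdoor path blocked by {}):
  P1: open — no interior node is in the conditioning set.
  P2: open — no interior node is in the conditioning set.
{} does not satisfy the backdoor criterion.

No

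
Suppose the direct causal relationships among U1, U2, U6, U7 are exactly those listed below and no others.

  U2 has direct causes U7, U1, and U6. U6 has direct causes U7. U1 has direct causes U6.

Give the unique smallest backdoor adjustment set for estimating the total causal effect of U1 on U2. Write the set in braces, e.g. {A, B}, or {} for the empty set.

{U6}

Variables eligible for adjustment (non-descendants of U1, excluding U1 and U2): {U6, U7}.
Backdoor paths from U1 to U2:
  P1: U1 <- U6 <- U7 -> U2
  P2: U1 <- U6 -> U2
The empty set is not sufficient: P1 (U1 <- U6 <- U7 -> U2) has no collider blocking it and no conditioned non-collider, so it is open.
Try {U6}:
  P1: blocked at chain node U6 ∈ conditioning set.
  P2: blocked at fork node U6 ∈ conditioning set.
{U6} contains no descendant of U1 and blocks every backdoor path.
No other singleton works — e.g. {U7} leaves P2 open — so {U6} is the unique smallest valid adjustment set.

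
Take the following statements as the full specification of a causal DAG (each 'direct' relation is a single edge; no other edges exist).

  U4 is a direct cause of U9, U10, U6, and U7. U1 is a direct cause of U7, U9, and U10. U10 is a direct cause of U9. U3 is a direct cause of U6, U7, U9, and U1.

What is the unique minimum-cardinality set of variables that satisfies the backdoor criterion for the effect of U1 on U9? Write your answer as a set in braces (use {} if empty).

Variables eligible for adjustment (non-descendants of U1, excluding U1 and U9): {U3, U4, U6}.
Backdoor paths from U1 to U9:
  P1: U1 <- U3 -> U7 <- U4 -> U10 -> U9
  P2: U1 <- U3 -> U7 <- U4 -> U9
  P3: U1 <- U3 -> U9
  P4: U1 <- U3 -> U6 <- U4 -> U10 -> U9
  P5: U1 <- U3 -> U6 <- U4 -> U9
The empty set is not sufficient: P3 (U1 <- U3 -> U9) has no collider blocking it and no conditioned non-collider, so it is open.
Try {U3}:
  P1: blocked at fork node U3 ∈ conditioning set.
  P2: blocked at fork node U3 ∈ conditioning set.
  P3: blocked at fork node U3 ∈ conditioning set.
  P4: blocked at fork node U3 ∈ conditioning set.
  P5: blocked at fork node U3 ∈ conditioning set.
{U3} contains no descendant of U1 and blocks every backdoor path.
No other singleton works — e.g. {U4} leaves P3 open — so {U3} is the unique smallest valid adjustment set.

{U3}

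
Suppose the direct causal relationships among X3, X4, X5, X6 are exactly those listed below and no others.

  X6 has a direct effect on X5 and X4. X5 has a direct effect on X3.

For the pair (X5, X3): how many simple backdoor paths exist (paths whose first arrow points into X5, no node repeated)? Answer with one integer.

A backdoor path from X5 to X3 is any simple undirected path whose first edge points into X5 (i.e. leaves X5 via a parent).
Parents of X5: {X6}.
No simple path from any parent of X5 reaches X3 without revisiting X5, so there are no backdoor paths.

0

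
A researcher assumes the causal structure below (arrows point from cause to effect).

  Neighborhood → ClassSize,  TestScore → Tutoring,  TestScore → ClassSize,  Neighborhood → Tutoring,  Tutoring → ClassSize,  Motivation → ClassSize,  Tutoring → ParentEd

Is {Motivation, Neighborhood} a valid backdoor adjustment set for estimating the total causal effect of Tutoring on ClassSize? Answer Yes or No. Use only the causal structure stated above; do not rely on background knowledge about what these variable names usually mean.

Backdoor paths from Tutoring to ClassSize (paths whose first edge points into Tutoring):
  P1: Tutoring <- TestScore -> ClassSize
  P2: Tutoring <- Neighborhood -> ClassSize
Condition 1 (no descendant of Tutoring in the set): holds — descendants of Tutoring are {ClassSize, ParentEd}; none are in {Motivation, Neighborhood}.
Condition 2 (every backdoor path blocked by {Motivation, Neighborhood}):
  P1: open — no interior node is in the conditioning set.
  P2: blocked at fork node Neighborhood ∈ conditioning set.
{Motivation, Neighborhood} does not satisfy the backdoor criterion.

No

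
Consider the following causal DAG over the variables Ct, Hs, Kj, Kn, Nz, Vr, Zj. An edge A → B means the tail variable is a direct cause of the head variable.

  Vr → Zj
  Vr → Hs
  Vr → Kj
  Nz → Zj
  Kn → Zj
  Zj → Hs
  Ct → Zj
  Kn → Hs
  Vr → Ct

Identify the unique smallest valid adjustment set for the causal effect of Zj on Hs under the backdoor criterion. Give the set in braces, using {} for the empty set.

Variables eligible for adjustment (non-descendants of Zj, excluding Zj and Hs): {Ct, Kj, Kn, Nz, Vr}.
Backdoor paths from Zj to Hs:
  P1: Zj <- Vr -> Hs
  P2: Zj <- Ct <- Vr -> Hs
  P3: Zj <- Kn -> Hs
The empty set is not sufficient: P1 (Zj <- Vr -> Hs) has no collider blocking it and no conditioned non-collider, so it is open.
Try {Kn, Vr}:
  P1: blocked at fork node Vr ∈ conditioning set.
  P2: blocked at fork node Vr ∈ conditioning set.
  P3: blocked at fork node Kn ∈ conditioning set.
{Kn, Vr} contains no descendant of Zj and blocks every backdoor path.
Every element of {Kn, Vr} is needed (dropping Kn leaves P3 open; dropping Vr leaves P1 open), so no proper subset is valid.
Among all size-2 subsets of the eligible variables, only {Kn, Vr} blocks every backdoor path, so it is the unique smallest valid adjustment set.

{Kn, Vr}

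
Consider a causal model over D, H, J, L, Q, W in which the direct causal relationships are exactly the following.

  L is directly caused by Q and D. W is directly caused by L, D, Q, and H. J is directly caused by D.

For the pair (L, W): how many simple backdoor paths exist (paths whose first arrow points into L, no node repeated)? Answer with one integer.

2

A backdoor path from L to W is any simple undirected path whose first edge points into L (i.e. leaves L via a parent).
Parents of L: {D, Q}.
Enumerating:
  P1: L <- D -> W
  P2: L <- Q -> W
That exhausts the simple backdoor paths. Count: 2.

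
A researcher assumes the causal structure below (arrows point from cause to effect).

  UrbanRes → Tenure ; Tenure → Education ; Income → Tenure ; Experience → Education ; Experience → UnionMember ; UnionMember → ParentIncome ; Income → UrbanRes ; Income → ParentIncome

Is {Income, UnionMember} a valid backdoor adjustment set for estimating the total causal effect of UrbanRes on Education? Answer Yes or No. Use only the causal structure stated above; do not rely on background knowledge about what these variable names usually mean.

Yes

Backdoor paths from UrbanRes to Education (paths whose first edge points into UrbanRes):
  P1: UrbanRes <- Income -> Tenure -> Education
  P2: UrbanRes <- Income -> ParentIncome <- UnionMember <- Experience -> Education
Condition 1 (no descendant of UrbanRes in the set): holds — descendants of UrbanRes are {Education, Tenure}; none are in {Income, UnionMember}.
Condition 2 (every backdoor path blocked by {Income, UnionMember}):
  P1: blocked at fork node Income ∈ conditioning set.
  P2: blocked at fork node Income ∈ conditioning set.
{Income, UnionMember} satisfies the backdoor criterion.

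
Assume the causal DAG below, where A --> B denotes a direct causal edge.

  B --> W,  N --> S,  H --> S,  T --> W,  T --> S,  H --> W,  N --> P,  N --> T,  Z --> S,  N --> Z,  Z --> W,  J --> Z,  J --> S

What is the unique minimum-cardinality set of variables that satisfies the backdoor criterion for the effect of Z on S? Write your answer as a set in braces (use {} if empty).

Variables eligible for adjustment (non-descendants of Z, excluding Z and S): {B, H, J, N, P, T}.
Backdoor paths from Z to S:
  P1: Z <- N -> T -> S
  P2: Z <- N -> T -> W <- H -> S
  P3: Z <- N -> S
  P4: Z <- J -> S
The empty set is not sufficient: P1 (Z <- N -> T -> S) has no collider blocking it and no conditioned non-collider, so it is open.
Try {J, N}:
  P1: blocked at fork node N ∈ conditioning set.
  P2: blocked at fork node N ∈ conditioning set.
  P3: blocked at fork node N ∈ conditioning set.
  P4: blocked at fork node J ∈ conditioning set.
{J, N} contains no descendant of Z and blocks every backdoor path.
Every element of {J, N} is needed (dropping J leaves P4 open; dropping N leaves P1 open), so no proper subset is valid.
Among all size-2 subsets of the eligible variables, only {J, N} blocks every backdoor path, so it is the unique smallest valid adjustment set.

{J, N}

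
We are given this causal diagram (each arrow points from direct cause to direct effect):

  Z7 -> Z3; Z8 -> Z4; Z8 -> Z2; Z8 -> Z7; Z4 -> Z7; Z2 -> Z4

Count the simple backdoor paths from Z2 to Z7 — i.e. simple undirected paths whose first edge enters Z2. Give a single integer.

2

A backdoor path from Z2 to Z7 is any simple undirected path whose first edge points into Z2 (i.e. leaves Z2 via a parent).
Parents of Z2: {Z8}.
Enumerating:
  P1: Z2 <- Z8 -> Z4 -> Z7
  P2: Z2 <- Z8 -> Z7
That exhausts the simple backdoor paths. Count: 2.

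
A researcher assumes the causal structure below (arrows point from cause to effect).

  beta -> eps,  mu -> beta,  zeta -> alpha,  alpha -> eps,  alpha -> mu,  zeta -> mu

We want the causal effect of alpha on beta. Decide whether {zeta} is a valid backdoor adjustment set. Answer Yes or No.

Yes

Backdoor paths from alpha to beta (paths whose first edge points into alpha):
  P1: alpha <- zeta -> mu -> beta
Condition 1 (no descendant of alpha in the set): holds — descendants of alpha are {beta, eps, mu}; none are in {zeta}.
Condition 2 (every backdoor path blocked by {zeta}):
  P1: blocked at fork node zeta ∈ conditioning set.
{zeta} satisfies the backdoor criterion.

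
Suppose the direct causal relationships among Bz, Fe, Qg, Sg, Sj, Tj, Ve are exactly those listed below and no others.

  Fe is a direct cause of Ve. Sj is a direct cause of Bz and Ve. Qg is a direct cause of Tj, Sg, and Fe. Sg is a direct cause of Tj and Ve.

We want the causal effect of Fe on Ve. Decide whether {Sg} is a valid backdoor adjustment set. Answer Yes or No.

Backdoor paths from Fe to Ve (paths whose first edge points into Fe):
  P1: Fe <- Qg -> Sg -> Ve
  P2: Fe <- Qg -> Tj <- Sg -> Ve
Condition 1 (no descendant of Fe in the set): holds — descendants of Fe are {Ve}; none are in {Sg}.
Condition 2 (every backdoor path blocked by {Sg}):
  P1: blocked at chain node Sg ∈ conditioning set.
  P2: blocked at collider Tj (neither it nor any descendant is in the conditioning set).
{Sg} satisfies the backdoor criterion.

Yes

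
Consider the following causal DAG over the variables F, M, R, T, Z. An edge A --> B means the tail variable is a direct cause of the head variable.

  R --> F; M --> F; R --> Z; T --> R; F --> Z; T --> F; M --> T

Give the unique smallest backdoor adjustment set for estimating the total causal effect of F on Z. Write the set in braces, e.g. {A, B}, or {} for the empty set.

{R}

Variables eligible for adjustment (non-descendants of F, excluding F and Z): {M, R, T}.
Backdoor paths from F to Z:
  P1: F <- M -> T -> R -> Z
  P2: F <- T -> R -> Z
  P3: F <- R -> Z
The empty set is not sufficient: P1 (F <- M -> T -> R -> Z) has no collider blocking it and no conditioned non-collider, so it is open.
Try {R}:
  P1: blocked at chain node R ∈ conditioning set.
  P2: blocked at chain node R ∈ conditioning set.
  P3: blocked at fork node R ∈ conditioning set.
{R} contains no descendant of F and blocks every backdoor path.
No other singleton works — e.g. {M} leaves P2 open — so {R} is the unique smallest valid adjustment set.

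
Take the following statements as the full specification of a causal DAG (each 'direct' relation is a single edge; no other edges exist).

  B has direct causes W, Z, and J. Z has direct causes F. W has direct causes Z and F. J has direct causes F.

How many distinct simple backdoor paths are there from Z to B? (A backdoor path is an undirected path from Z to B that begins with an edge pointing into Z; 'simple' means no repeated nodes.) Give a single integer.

A backdoor path from Z to B is any simple undirected path whose first edge points into Z (i.e. leaves Z via a parent).
Parents of Z: {F}.
Enumerating:
  P1: Z <- F -> W -> B
  P2: Z <- F -> J -> B
That exhausts the simple backdoor paths. Count: 2.

2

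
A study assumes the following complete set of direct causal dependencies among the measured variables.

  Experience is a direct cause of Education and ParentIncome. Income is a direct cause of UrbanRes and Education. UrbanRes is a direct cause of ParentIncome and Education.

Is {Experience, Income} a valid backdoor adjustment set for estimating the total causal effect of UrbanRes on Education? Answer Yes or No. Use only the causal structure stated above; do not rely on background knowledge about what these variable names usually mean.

Yes

Backdoor paths from UrbanRes to Education (paths whose first edge points into UrbanRes):
  P1: UrbanRes <- Income -> Education
Condition 1 (no descendant of UrbanRes in the set): holds — descendants of UrbanRes are {Education, ParentIncome}; none are in {Experience, Income}.
Condition 2 (every backdoor path blocked by {Experience, Income}):
  P1: blocked at fork node Income ∈ conditioning set.
{Experience, Income} satisfies the backdoor criterion.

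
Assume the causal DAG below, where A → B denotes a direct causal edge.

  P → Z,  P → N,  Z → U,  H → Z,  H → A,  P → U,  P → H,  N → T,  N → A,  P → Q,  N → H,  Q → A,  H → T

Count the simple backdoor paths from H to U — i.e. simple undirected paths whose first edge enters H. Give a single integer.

6

A backdoor path from H to U is any simple undirected path whose first edge points into H (i.e. leaves H via a parent).
Parents of H: {N, P}.
Enumerating:
  P1: H <- P -> Z -> U
  P2: H <- P -> U
  P3: H <- N <- P -> Z -> U
  P4: H <- N <- P -> U
  P5: H <- N -> A <- Q <- P -> Z -> U
  P6: H <- N -> A <- Q <- P -> U
That exhausts the simple backdoor paths. Count: 6.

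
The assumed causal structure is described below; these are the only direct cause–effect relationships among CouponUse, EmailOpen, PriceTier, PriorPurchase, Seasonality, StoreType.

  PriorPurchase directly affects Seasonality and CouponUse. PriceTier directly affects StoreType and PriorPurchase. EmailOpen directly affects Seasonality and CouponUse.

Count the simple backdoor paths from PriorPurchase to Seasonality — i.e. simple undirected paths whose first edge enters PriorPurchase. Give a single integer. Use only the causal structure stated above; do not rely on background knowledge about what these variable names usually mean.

0

A backdoor path from PriorPurchase to Seasonality is any simple undirected path whose first edge points into PriorPurchase (i.e. leaves PriorPurchase via a parent).
Parents of PriorPurchase: {PriceTier}.
No simple path from any parent of PriorPurchase reaches Seasonality without revisiting PriorPurchase, so there are no backdoor paths.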